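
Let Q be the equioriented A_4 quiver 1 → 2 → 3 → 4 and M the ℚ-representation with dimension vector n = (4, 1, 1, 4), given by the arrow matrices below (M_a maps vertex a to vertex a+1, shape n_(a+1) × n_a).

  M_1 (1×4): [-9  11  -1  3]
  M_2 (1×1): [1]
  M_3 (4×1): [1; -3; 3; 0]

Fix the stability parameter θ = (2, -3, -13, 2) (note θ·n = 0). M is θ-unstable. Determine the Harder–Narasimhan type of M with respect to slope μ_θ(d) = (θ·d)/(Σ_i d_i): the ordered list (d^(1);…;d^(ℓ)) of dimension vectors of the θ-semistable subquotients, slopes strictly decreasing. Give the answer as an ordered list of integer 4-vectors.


Via rank(M_{q-1}∘⋯∘M_p): M ≅ I[1,1]^3, I[1,4], I[4,4]^3.
μ_θ-semistable layers: μ^(1)=2; μ^(2)=-14/3

((3, 0, 0, 4); (1, 1, 1, 0))


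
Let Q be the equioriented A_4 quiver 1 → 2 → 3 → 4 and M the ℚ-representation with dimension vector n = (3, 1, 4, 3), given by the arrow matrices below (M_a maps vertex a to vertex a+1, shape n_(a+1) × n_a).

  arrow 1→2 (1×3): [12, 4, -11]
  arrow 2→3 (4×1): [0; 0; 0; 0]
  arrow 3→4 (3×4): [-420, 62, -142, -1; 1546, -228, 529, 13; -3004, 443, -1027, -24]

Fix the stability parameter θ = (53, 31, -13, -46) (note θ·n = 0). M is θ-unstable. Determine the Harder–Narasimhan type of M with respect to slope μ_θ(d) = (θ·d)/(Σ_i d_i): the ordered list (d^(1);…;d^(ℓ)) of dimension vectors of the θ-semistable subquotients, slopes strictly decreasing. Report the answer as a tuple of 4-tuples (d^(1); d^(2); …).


Barcode: M ≅ I[1,1]^2, I[1,2], I[3,3], I[3,4]^3. HN layers by μ_θ (4 steps, strictly decreasing):
  μ^(1)=53; μ^(2)=42; μ^(3)=-13; μ^(4)=-59/2

((2, 0, 0, 0); (1, 1, 0, 0); (0, 0, 1, 0); (0, 0, 3, 3))


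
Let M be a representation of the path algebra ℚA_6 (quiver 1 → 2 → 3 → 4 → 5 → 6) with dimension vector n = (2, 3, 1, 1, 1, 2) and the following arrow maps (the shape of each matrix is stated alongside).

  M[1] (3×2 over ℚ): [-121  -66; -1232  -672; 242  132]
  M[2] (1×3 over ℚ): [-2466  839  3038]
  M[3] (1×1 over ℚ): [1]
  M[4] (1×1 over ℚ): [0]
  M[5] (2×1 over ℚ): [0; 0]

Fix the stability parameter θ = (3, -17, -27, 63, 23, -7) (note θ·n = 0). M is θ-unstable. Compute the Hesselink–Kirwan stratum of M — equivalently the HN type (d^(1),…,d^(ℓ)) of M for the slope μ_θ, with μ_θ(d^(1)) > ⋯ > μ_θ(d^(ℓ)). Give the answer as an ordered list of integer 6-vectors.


Interval decomposition of M: I[1,1], I[1,4], I[2,2]^2, I[5,5], I[6,6]^2.
HN type (ℓ=6): μ^(1)=63; μ^(2)=23; μ^(3)=3; μ^(4)=-7; μ^(5)=-41/3; μ^(6)=-17

((0, 0, 0, 1, 0, 0); (0, 0, 0, 0, 1, 0); (1, 0, 0, 0, 0, 0); (0, 0, 0, 0, 0, 2); (1, 1, 1, 0, 0, 0); (0, 2, 0, 0, 0, 0))


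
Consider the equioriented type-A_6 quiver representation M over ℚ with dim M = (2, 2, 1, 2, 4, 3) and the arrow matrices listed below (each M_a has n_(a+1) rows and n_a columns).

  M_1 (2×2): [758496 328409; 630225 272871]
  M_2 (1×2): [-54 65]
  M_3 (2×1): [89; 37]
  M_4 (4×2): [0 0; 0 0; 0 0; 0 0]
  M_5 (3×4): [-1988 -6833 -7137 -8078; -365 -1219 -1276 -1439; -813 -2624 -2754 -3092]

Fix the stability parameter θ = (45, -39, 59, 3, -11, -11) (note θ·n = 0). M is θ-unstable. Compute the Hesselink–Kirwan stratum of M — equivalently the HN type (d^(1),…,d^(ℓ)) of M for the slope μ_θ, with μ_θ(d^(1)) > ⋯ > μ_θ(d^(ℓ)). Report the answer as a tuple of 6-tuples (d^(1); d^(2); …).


Interval decomposition of M: I[1,2], I[1,4], I[4,4], I[5,5], I[5,6]^3.
HN type (ℓ=3): μ^(1)=31; μ^(2)=3; μ^(3)=-11

((0, 0, 1, 1, 0, 0); (2, 2, 0, 1, 0, 0); (0, 0, 0, 0, 4, 3))


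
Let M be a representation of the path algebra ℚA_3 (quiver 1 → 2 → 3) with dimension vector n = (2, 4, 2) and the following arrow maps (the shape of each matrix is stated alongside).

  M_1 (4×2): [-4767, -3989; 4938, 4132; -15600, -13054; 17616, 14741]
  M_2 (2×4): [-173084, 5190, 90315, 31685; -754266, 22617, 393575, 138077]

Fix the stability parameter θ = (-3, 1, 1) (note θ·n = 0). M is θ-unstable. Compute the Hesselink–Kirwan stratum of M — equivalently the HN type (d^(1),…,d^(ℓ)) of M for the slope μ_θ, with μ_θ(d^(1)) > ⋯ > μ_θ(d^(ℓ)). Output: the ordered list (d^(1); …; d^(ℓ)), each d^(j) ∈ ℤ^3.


Interval decomposition of M: I[1,2], I[1,3], I[2,2], I[2,3].
HN type (ℓ=2): μ^(1)=1; μ^(2)=-3

((0, 4, 2); (2, 0, 0))


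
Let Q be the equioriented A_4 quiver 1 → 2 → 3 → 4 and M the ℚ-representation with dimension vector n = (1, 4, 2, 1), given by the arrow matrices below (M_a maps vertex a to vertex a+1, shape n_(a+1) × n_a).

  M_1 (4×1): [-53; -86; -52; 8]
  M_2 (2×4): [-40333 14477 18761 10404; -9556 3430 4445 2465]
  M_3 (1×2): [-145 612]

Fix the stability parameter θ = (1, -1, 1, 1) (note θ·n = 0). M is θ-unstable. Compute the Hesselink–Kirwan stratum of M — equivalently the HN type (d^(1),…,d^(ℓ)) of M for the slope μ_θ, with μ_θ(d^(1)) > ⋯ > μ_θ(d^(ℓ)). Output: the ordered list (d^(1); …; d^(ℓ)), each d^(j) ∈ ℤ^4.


Interval decomposition of M: I[1,4], I[2,2]^2, I[2,3].
HN type (ℓ=3): μ^(1)=1; μ^(2)=0; μ^(3)=-1

((0, 0, 2, 1); (1, 1, 0, 0); (0, 3, 0, 0))


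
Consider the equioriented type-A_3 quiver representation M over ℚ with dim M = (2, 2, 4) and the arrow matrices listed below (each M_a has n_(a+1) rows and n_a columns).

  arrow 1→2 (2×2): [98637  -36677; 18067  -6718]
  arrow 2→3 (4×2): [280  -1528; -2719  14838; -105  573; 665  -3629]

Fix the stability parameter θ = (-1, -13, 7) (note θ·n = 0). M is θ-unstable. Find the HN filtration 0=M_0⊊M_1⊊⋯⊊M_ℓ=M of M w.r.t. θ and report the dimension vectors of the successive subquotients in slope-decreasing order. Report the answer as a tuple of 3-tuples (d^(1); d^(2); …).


Interval decomposition of M: I[1,3]^2, I[3,3]^2.
HN type (ℓ=2): μ^(1)=7; μ^(2)=-7

((0, 0, 4); (2, 2, 0))


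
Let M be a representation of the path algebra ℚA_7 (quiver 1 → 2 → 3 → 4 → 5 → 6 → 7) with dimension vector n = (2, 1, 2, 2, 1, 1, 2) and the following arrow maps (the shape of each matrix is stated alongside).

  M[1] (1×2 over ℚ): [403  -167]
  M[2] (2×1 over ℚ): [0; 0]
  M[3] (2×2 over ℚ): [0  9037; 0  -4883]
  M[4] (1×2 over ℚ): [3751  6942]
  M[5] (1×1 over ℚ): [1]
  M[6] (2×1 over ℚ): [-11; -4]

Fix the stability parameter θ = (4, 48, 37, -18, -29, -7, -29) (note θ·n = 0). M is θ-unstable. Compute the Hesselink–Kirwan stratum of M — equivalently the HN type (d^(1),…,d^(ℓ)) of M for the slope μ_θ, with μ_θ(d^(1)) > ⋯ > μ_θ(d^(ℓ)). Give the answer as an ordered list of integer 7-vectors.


Barcode: M ≅ I[1,1], I[1,2], I[3,3], I[3,7], I[4,4], I[7,7]. HN layers by μ_θ (6 steps, strictly decreasing):
  μ^(1)=48; μ^(2)=37; μ^(3)=4; μ^(4)=-46/5; μ^(5)=-18; μ^(6)=-29

((0, 1, 0, 0, 0, 0, 0); (0, 0, 1, 0, 0, 0, 0); (2, 0, 0, 0, 0, 0, 0); (0, 0, 1, 1, 1, 1, 1); (0, 0, 0, 1, 0, 0, 0); (0, 0, 0, 0, 0, 0, 1))


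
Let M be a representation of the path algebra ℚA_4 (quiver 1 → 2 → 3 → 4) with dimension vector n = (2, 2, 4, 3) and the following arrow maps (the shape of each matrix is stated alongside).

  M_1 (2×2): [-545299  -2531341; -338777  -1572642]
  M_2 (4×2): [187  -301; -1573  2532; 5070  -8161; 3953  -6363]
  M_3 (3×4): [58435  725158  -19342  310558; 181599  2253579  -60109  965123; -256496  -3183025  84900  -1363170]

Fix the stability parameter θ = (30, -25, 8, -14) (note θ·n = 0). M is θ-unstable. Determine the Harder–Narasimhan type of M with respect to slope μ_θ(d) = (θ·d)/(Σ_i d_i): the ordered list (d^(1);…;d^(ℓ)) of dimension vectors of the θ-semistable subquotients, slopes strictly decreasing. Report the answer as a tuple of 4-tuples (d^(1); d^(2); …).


Barcode: M ≅ I[1,4]^2, I[3,3], I[3,4]. HN layers by μ_θ (3 steps, strictly decreasing):
  μ^(1)=8; μ^(2)=-1/4; μ^(3)=-3

((0, 0, 1, 0); (2, 2, 2, 2); (0, 0, 1, 1))


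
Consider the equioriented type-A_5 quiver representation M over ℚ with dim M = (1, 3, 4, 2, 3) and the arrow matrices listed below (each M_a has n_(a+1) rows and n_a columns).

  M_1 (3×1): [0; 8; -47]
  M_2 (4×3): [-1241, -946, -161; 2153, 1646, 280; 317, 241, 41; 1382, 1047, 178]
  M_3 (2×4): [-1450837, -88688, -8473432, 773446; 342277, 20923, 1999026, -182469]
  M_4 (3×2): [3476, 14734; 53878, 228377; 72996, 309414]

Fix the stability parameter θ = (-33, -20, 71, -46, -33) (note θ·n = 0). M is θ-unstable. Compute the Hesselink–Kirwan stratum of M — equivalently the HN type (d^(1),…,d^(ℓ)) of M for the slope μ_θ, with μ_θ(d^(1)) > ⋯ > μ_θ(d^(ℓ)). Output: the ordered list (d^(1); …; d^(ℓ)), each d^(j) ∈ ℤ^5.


Via rank(M_{q-1}∘⋯∘M_p): M ≅ I[1,5], I[2,3], I[2,4], I[3,3], I[5,5]^2.
μ_θ-semistable layers: μ^(1)=71; μ^(2)=25/2; μ^(3)=-8/3; μ^(4)=-20; μ^(5)=-33

((0, 0, 2, 0, 0); (0, 0, 1, 1, 0); (0, 0, 1, 1, 1); (0, 3, 0, 0, 0); (1, 0, 0, 0, 2))


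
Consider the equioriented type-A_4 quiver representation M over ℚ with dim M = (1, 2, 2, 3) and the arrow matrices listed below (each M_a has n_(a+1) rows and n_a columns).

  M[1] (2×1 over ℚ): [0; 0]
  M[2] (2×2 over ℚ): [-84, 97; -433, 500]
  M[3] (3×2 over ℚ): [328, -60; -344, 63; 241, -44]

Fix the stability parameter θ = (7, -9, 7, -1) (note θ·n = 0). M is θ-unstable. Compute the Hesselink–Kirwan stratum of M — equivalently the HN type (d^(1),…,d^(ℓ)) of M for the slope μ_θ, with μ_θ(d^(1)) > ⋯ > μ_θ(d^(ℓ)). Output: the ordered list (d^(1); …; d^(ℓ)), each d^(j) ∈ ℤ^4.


Via rank(M_{q-1}∘⋯∘M_p): M ≅ I[1,1], I[2,4]^2, I[4,4].
μ_θ-semistable layers: μ^(1)=7; μ^(2)=3; μ^(3)=-1; μ^(4)=-9

((1, 0, 0, 0); (0, 0, 2, 2); (0, 0, 0, 1); (0, 2, 0, 0))


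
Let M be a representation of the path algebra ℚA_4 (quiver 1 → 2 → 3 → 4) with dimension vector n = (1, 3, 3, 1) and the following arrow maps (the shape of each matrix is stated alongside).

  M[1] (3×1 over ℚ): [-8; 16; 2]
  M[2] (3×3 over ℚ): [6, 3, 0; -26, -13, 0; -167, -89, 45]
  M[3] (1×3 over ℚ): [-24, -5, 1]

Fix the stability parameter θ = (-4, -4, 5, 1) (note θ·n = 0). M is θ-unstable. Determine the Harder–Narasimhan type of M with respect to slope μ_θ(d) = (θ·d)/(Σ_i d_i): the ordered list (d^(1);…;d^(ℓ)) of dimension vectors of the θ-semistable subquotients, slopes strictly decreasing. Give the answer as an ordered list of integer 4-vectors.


Via rank(M_{q-1}∘⋯∘M_p): M ≅ I[1,4], I[2,2], I[2,3], I[3,3].
μ_θ-semistable layers: μ^(1)=5; μ^(2)=3; μ^(3)=-4

((0, 0, 2, 0); (0, 0, 1, 1); (1, 3, 0, 0))


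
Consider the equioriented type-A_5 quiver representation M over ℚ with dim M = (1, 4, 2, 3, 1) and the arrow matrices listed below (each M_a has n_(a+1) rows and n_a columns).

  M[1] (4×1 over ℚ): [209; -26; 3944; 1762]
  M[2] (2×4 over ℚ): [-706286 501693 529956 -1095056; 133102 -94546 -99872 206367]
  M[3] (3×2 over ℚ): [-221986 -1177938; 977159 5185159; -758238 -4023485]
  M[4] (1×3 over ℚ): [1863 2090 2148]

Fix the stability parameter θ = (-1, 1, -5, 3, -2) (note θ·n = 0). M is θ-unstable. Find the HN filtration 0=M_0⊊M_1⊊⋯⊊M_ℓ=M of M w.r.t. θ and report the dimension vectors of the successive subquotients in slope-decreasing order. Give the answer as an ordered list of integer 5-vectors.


Barcode: M ≅ I[1,2], I[2,2], I[2,4], I[2,5], I[4,4]. HN layers by μ_θ (5 steps, strictly decreasing):
  μ^(1)=3; μ^(2)=1; μ^(3)=1/2; μ^(4)=-1; μ^(5)=-2

((0, 0, 0, 2, 0); (0, 2, 0, 0, 0); (0, 0, 0, 1, 1); (1, 0, 0, 0, 0); (0, 2, 2, 0, 0))


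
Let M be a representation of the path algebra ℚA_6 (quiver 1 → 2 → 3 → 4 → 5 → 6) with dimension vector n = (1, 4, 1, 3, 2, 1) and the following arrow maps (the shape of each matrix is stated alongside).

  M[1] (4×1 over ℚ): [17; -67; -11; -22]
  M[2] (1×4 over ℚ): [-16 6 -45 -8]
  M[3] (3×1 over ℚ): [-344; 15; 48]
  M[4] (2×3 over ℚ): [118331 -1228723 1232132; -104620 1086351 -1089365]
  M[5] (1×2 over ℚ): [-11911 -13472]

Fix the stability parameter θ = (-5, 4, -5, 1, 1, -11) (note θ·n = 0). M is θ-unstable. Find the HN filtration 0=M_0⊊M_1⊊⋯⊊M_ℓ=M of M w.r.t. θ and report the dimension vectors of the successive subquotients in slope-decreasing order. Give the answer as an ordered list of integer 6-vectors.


Via rank(M_{q-1}∘⋯∘M_p): M ≅ I[1,6], I[2,2]^3, I[4,4], I[4,5].
μ_θ-semistable layers: μ^(1)=4; μ^(2)=1; μ^(3)=-2; μ^(4)=-5

((0, 3, 0, 0, 0, 0); (0, 0, 0, 2, 1, 0); (0, 1, 1, 1, 1, 1); (1, 0, 0, 0, 0, 0))


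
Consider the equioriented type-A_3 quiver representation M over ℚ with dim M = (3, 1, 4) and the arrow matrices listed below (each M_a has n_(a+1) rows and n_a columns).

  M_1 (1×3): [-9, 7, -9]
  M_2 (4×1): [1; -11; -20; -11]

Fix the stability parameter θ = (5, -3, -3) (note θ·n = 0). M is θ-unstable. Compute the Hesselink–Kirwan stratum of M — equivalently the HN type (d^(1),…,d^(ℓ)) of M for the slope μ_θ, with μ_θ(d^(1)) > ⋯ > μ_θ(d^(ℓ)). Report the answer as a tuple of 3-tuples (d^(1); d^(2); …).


Interval decomposition of M: I[1,1]^2, I[1,3], I[3,3]^3.
HN type (ℓ=3): μ^(1)=5; μ^(2)=-1/3; μ^(3)=-3

((2, 0, 0); (1, 1, 1); (0, 0, 3))


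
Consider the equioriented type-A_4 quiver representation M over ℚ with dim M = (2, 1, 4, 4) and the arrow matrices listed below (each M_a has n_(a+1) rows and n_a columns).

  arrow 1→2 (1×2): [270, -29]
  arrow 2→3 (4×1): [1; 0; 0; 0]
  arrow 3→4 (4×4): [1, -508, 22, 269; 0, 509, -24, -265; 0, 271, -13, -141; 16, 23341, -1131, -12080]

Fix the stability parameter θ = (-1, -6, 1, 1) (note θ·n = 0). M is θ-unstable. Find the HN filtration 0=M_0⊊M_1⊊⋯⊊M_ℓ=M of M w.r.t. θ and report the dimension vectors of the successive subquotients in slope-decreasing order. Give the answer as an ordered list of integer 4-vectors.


Via rank(M_{q-1}∘⋯∘M_p): M ≅ I[1,1], I[1,4], I[3,4]^3.
μ_θ-semistable layers: μ^(1)=1; μ^(2)=-1; μ^(3)=-7/2

((0, 0, 4, 4); (1, 0, 0, 0); (1, 1, 0, 0))


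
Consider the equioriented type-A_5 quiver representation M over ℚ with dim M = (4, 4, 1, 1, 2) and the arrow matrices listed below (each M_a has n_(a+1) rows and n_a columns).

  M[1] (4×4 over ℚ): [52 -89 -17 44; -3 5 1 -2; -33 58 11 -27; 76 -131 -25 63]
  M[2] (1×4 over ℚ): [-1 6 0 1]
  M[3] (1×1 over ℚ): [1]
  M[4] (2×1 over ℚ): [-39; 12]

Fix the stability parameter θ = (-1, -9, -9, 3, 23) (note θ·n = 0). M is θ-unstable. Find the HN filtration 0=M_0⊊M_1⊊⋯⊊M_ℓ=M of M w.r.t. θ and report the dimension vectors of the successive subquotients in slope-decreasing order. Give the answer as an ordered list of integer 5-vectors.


Interval decomposition of M: I[1,2]^3, I[1,5], I[5,5].
HN type (ℓ=4): μ^(1)=23; μ^(2)=3; μ^(3)=-5; μ^(4)=-19/3

((0, 0, 0, 0, 2); (0, 0, 0, 1, 0); (3, 3, 0, 0, 0); (1, 1, 1, 0, 0))


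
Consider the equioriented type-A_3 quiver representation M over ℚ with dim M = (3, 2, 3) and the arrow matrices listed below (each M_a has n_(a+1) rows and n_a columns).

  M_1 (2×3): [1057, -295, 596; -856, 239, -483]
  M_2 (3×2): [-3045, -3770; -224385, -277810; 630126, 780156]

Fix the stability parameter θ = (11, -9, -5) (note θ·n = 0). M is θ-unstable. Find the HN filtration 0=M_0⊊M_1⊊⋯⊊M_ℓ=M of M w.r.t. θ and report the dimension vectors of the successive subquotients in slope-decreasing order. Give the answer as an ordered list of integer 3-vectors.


Barcode: M ≅ I[1,1], I[1,2], I[1,3], I[3,3]^2. HN layers by μ_θ (4 steps, strictly decreasing):
  μ^(1)=11; μ^(2)=1; μ^(3)=-1; μ^(4)=-5

((1, 0, 0); (1, 1, 0); (1, 1, 1); (0, 0, 2))


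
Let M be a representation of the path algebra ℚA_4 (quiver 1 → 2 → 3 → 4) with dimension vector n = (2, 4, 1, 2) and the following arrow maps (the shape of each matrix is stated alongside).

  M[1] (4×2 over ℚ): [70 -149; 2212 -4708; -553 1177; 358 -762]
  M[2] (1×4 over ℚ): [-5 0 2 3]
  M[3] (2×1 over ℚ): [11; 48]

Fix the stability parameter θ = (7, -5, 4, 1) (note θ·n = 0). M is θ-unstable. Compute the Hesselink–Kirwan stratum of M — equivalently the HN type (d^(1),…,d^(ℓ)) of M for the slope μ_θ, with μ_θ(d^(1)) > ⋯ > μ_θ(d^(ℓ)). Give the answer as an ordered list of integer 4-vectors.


Barcode: M ≅ I[1,2], I[1,4], I[2,2]^2, I[4,4]. HN layers by μ_θ (3 steps, strictly decreasing):
  μ^(1)=5/2; μ^(2)=1; μ^(3)=-5

((0, 0, 1, 1); (2, 2, 0, 1); (0, 2, 0, 0))


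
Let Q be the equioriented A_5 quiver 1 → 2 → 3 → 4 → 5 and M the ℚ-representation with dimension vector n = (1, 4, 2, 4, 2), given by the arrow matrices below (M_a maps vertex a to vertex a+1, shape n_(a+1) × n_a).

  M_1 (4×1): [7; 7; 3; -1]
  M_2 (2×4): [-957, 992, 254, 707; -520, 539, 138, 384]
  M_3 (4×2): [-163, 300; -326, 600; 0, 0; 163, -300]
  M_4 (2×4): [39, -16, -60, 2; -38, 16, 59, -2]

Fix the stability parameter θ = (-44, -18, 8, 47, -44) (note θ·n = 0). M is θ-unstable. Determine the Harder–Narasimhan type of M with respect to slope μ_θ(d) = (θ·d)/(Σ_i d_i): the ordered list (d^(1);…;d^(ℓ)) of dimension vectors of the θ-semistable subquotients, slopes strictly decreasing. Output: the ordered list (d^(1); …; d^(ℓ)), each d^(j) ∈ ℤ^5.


Interval decomposition of M: I[1,3], I[2,2]^2, I[2,5], I[4,4]^2, I[4,5].
HN type (ℓ=6): μ^(1)=47; μ^(2)=8; μ^(3)=11/3; μ^(4)=3/2; μ^(5)=-18; μ^(6)=-44

((0, 0, 0, 2, 0); (0, 0, 1, 0, 0); (0, 0, 1, 1, 1); (0, 0, 0, 1, 1); (0, 4, 0, 0, 0); (1, 0, 0, 0, 0))


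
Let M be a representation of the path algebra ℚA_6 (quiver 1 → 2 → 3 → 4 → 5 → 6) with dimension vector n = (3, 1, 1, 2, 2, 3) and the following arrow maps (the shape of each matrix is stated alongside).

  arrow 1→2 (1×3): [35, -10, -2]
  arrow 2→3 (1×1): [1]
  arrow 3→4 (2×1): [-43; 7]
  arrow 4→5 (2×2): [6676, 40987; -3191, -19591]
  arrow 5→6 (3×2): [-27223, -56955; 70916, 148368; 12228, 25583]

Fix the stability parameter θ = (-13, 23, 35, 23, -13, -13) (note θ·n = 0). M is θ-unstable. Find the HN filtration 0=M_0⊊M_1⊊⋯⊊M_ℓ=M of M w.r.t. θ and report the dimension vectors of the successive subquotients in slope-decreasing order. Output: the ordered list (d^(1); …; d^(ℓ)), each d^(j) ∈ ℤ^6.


Barcode: M ≅ I[1,1]^2, I[1,6], I[4,6], I[6,6]. HN layers by μ_θ (3 steps, strictly decreasing):
  μ^(1)=11; μ^(2)=-1; μ^(3)=-13

((0, 1, 1, 1, 1, 1); (0, 0, 0, 1, 1, 1); (3, 0, 0, 0, 0, 1))


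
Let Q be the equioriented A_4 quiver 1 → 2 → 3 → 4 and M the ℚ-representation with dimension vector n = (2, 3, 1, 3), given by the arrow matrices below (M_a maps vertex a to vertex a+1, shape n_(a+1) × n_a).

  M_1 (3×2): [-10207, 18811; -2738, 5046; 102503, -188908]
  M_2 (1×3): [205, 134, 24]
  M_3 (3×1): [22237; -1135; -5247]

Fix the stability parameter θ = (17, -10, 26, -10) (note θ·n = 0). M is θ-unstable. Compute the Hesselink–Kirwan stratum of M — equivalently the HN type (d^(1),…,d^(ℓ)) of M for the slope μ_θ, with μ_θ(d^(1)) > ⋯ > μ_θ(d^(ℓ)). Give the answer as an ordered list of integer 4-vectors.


Barcode: M ≅ I[1,2], I[1,4], I[2,2], I[4,4]^2. HN layers by μ_θ (3 steps, strictly decreasing):
  μ^(1)=8; μ^(2)=7/2; μ^(3)=-10

((0, 0, 1, 1); (2, 2, 0, 0); (0, 1, 0, 2))


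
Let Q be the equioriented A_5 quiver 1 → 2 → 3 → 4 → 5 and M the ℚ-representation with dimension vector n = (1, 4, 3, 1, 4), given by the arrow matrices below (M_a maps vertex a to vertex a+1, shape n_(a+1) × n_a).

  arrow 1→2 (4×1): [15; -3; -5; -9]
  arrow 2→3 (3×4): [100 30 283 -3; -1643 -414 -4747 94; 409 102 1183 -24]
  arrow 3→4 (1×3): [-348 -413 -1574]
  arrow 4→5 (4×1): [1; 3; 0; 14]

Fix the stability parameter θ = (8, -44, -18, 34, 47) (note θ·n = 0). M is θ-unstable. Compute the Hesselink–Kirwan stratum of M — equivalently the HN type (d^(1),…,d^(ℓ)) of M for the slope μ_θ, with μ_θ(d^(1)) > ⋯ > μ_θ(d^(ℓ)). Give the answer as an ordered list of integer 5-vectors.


Via rank(M_{q-1}∘⋯∘M_p): M ≅ I[1,5], I[2,2]^2, I[2,3], I[3,3], I[5,5]^3.
μ_θ-semistable layers: μ^(1)=47; μ^(2)=34; μ^(3)=-18; μ^(4)=-44

((0, 0, 0, 0, 4); (0, 0, 0, 1, 0); (1, 1, 3, 0, 0); (0, 3, 0, 0, 0))


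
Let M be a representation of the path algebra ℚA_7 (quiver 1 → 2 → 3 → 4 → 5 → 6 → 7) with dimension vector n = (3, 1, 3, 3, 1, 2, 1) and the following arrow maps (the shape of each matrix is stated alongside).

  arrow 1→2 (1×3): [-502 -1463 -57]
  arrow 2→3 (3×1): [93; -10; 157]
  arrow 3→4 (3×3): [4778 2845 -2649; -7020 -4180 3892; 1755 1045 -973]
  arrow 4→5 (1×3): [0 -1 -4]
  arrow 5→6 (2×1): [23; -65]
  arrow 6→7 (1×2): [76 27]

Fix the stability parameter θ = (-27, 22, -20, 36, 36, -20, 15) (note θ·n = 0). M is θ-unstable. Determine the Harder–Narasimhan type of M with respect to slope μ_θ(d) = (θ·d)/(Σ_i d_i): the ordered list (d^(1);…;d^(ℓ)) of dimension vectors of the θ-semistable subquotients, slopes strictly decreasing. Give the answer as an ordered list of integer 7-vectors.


Barcode: M ≅ I[1,1]^2, I[1,4], I[3,3], I[3,4], I[4,7], I[6,6]. HN layers by μ_θ (5 steps, strictly decreasing):
  μ^(1)=36; μ^(2)=67/4; μ^(3)=1; μ^(4)=-20; μ^(5)=-27

((0, 0, 0, 2, 0, 0, 0); (0, 0, 0, 1, 1, 1, 1); (0, 1, 1, 0, 0, 0, 0); (0, 0, 2, 0, 0, 1, 0); (3, 0, 0, 0, 0, 0, 0))


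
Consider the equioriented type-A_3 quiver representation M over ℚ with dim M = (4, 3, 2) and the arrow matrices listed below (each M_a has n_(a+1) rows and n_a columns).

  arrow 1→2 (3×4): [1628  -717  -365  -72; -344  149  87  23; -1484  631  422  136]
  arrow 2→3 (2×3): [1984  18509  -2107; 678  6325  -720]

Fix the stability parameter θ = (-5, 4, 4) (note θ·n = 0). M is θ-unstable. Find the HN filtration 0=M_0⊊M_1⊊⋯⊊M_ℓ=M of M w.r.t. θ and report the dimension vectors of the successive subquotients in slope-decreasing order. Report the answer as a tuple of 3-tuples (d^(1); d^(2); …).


Barcode: M ≅ I[1,1], I[1,2], I[1,3]^2. HN layers by μ_θ (2 steps, strictly decreasing):
  μ^(1)=4; μ^(2)=-5

((0, 3, 2); (4, 0, 0))


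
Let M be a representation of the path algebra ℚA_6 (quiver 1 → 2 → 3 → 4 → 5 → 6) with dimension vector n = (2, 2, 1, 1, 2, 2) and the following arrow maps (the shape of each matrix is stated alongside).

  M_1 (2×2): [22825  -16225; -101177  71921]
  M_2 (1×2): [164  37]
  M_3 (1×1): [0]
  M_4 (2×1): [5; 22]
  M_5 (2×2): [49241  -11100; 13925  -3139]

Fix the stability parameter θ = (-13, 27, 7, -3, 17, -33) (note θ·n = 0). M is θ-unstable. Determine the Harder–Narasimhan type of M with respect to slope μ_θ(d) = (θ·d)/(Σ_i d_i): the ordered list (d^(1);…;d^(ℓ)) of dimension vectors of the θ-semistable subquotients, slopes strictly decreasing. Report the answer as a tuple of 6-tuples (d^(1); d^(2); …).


Interval decomposition of M: I[1,1], I[1,3], I[2,2], I[4,6], I[5,6].
HN type (ℓ=5): μ^(1)=27; μ^(2)=17; μ^(3)=-19/3; μ^(4)=-8; μ^(5)=-13

((0, 1, 0, 0, 0, 0); (0, 1, 1, 0, 0, 0); (0, 0, 0, 1, 1, 1); (0, 0, 0, 0, 1, 1); (2, 0, 0, 0, 0, 0))


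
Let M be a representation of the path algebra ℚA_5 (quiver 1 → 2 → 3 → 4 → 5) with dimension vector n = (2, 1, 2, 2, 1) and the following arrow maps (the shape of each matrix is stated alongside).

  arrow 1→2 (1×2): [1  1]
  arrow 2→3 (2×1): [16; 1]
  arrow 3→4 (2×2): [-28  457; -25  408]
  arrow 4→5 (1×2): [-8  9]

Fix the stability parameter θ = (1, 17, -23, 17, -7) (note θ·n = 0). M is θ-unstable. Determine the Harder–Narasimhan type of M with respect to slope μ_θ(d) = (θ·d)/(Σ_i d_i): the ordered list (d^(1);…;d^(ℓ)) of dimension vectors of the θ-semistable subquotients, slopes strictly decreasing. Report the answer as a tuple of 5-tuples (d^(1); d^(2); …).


Barcode: M ≅ I[1,1], I[1,4], I[3,5]. HN layers by μ_θ (5 steps, strictly decreasing):
  μ^(1)=17; μ^(2)=5; μ^(3)=1; μ^(4)=-5/3; μ^(5)=-23

((0, 0, 0, 1, 0); (0, 0, 0, 1, 1); (1, 0, 0, 0, 0); (1, 1, 1, 0, 0); (0, 0, 1, 0, 0))


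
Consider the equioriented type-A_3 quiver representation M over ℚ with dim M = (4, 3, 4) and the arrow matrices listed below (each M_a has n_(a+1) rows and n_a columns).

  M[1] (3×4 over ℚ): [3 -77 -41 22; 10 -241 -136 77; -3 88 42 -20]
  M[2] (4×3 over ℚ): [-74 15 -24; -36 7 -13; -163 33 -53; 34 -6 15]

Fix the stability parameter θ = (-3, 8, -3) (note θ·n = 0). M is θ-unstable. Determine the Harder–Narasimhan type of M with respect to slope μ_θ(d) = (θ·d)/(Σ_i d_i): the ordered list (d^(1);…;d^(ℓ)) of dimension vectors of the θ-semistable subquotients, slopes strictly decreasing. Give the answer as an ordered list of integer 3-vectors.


Interval decomposition of M: I[1,1], I[1,3]^3, I[3,3].
HN type (ℓ=2): μ^(1)=5/2; μ^(2)=-3

((0, 3, 3); (4, 0, 1))


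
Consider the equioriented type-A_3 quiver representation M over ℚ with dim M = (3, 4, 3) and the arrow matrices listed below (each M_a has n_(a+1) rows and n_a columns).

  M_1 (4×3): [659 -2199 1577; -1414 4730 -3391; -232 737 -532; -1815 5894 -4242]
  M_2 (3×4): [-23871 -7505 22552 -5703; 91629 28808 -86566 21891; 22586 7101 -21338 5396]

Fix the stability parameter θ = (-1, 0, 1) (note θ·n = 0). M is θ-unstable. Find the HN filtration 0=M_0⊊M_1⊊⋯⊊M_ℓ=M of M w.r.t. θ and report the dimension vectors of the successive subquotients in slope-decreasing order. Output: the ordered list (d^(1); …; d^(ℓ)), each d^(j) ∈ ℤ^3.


Barcode: M ≅ I[1,2], I[1,3]^2, I[2,2], I[3,3]. HN layers by μ_θ (3 steps, strictly decreasing):
  μ^(1)=1; μ^(2)=0; μ^(3)=-1

((0, 0, 3); (0, 4, 0); (3, 0, 0))


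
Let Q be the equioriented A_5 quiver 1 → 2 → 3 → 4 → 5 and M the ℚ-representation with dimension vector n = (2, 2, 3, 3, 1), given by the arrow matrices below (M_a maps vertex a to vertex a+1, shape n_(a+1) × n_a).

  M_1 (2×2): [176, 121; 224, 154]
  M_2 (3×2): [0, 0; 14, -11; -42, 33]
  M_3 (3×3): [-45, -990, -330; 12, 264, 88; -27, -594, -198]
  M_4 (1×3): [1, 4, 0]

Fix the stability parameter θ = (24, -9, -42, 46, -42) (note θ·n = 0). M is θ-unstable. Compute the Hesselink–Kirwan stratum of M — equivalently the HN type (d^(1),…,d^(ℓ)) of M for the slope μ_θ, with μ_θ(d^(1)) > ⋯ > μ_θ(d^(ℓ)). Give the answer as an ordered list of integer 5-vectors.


Interval decomposition of M: I[1,1], I[1,2], I[2,3], I[3,3], I[3,5], I[4,4]^2.
HN type (ℓ=6): μ^(1)=46; μ^(2)=24; μ^(3)=15/2; μ^(4)=2; μ^(5)=-51/2; μ^(6)=-42

((0, 0, 0, 2, 0); (1, 0, 0, 0, 0); (1, 1, 0, 0, 0); (0, 0, 0, 1, 1); (0, 1, 1, 0, 0); (0, 0, 2, 0, 0))


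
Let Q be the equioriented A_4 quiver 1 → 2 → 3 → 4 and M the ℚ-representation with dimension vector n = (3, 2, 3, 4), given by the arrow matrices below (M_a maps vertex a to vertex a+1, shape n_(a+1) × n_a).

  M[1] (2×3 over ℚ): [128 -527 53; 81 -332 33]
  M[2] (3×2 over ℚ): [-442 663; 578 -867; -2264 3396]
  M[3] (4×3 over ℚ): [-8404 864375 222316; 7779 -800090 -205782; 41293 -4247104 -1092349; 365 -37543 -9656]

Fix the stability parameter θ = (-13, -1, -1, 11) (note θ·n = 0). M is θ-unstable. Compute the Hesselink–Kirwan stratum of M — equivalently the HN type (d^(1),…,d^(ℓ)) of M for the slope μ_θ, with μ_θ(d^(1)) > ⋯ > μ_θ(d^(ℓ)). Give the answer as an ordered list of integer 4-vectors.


Via rank(M_{q-1}∘⋯∘M_p): M ≅ I[1,1], I[1,2], I[1,4], I[3,4]^2, I[4,4].
μ_θ-semistable layers: μ^(1)=11; μ^(2)=-1; μ^(3)=-13

((0, 0, 0, 4); (0, 2, 3, 0); (3, 0, 0, 0))


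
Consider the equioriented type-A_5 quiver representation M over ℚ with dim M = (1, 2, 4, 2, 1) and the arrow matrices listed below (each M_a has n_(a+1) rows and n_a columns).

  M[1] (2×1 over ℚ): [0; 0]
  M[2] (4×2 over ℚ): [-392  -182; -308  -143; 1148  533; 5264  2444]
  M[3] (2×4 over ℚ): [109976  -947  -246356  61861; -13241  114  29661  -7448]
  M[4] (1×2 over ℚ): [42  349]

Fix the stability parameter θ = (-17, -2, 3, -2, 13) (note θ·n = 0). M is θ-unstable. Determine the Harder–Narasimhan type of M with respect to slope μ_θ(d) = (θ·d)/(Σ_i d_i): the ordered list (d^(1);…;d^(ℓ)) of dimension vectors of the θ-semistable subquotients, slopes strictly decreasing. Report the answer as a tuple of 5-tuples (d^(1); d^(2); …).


Interval decomposition of M: I[1,1], I[2,2], I[2,5], I[3,3]^2, I[3,4].
HN type (ℓ=5): μ^(1)=13; μ^(2)=3; μ^(3)=1/2; μ^(4)=-2; μ^(5)=-17

((0, 0, 0, 0, 1); (0, 0, 2, 0, 0); (0, 0, 2, 2, 0); (0, 2, 0, 0, 0); (1, 0, 0, 0, 0))


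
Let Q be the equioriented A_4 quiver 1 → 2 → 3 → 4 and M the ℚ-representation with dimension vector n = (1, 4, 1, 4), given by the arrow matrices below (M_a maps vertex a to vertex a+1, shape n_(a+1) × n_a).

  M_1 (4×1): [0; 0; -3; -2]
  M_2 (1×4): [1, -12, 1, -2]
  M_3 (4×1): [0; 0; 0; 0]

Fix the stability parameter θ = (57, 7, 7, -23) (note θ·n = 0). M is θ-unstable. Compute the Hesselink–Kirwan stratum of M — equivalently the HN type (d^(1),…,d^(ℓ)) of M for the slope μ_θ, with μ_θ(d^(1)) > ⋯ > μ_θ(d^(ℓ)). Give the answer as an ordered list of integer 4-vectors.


Interval decomposition of M: I[1,3], I[2,2]^3, I[4,4]^4.
HN type (ℓ=3): μ^(1)=71/3; μ^(2)=7; μ^(3)=-23

((1, 1, 1, 0); (0, 3, 0, 0); (0, 0, 0, 4))


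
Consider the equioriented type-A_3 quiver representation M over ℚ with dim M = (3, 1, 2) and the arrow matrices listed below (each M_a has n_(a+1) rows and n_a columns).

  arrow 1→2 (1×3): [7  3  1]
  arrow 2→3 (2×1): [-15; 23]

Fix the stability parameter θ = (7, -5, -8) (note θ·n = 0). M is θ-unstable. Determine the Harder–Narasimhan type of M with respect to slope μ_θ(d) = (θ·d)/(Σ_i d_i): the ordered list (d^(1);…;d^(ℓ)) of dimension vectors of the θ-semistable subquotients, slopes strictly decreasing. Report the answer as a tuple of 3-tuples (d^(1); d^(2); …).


Interval decomposition of M: I[1,1]^2, I[1,3], I[3,3].
HN type (ℓ=3): μ^(1)=7; μ^(2)=-2; μ^(3)=-8

((2, 0, 0); (1, 1, 1); (0, 0, 1))


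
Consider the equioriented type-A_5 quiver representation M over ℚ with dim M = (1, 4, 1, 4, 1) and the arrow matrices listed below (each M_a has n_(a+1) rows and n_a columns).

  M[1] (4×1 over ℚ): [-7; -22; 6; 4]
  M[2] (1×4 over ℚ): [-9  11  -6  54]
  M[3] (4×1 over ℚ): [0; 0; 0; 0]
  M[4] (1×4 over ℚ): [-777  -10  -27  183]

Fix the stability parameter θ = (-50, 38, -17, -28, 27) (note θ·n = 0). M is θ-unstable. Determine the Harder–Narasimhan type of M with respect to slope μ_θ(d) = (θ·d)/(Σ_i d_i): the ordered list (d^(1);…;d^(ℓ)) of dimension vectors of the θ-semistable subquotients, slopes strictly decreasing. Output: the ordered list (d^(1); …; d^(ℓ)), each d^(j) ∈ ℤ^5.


Interval decomposition of M: I[1,3], I[2,2]^3, I[4,4]^3, I[4,5].
HN type (ℓ=5): μ^(1)=38; μ^(2)=27; μ^(3)=21/2; μ^(4)=-28; μ^(5)=-50

((0, 3, 0, 0, 0); (0, 0, 0, 0, 1); (0, 1, 1, 0, 0); (0, 0, 0, 4, 0); (1, 0, 0, 0, 0))


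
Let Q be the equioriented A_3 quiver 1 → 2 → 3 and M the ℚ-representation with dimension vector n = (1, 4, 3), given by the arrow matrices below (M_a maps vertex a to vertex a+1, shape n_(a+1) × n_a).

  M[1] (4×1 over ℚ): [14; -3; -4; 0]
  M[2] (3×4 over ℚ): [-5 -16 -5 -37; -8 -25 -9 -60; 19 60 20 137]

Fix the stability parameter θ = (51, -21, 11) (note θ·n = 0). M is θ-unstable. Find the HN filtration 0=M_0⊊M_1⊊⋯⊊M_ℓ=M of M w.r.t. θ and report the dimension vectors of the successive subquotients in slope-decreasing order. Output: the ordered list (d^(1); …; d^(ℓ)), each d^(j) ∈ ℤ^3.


Via rank(M_{q-1}∘⋯∘M_p): M ≅ I[1,3], I[2,2], I[2,3]^2.
μ_θ-semistable layers: μ^(1)=41/3; μ^(2)=11; μ^(3)=-21

((1, 1, 1); (0, 0, 2); (0, 3, 0))


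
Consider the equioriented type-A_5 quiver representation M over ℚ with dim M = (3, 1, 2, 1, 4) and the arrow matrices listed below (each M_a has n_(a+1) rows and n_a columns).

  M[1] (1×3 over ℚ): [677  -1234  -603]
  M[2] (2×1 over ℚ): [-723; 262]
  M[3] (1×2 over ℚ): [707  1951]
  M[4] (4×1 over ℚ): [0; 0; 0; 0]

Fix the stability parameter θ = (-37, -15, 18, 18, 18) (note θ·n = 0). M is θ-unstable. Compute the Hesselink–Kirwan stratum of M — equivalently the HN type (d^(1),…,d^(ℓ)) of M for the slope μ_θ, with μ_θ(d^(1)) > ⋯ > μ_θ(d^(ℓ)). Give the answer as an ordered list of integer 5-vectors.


Via rank(M_{q-1}∘⋯∘M_p): M ≅ I[1,1]^2, I[1,4], I[3,3], I[5,5]^4.
μ_θ-semistable layers: μ^(1)=18; μ^(2)=-15; μ^(3)=-37

((0, 0, 2, 1, 4); (0, 1, 0, 0, 0); (3, 0, 0, 0, 0))


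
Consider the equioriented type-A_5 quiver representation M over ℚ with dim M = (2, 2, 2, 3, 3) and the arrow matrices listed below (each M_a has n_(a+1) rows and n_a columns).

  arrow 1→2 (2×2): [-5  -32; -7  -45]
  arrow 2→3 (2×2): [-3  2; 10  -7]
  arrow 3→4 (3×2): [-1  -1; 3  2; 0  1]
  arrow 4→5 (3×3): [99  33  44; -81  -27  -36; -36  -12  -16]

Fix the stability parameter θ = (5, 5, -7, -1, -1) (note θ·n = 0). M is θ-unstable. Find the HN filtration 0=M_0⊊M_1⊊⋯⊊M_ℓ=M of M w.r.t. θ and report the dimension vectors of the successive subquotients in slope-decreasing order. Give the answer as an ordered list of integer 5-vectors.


Barcode: M ≅ I[1,4], I[1,5], I[4,4], I[5,5]^2. HN layers by μ_θ (3 steps, strictly decreasing):
  μ^(1)=1/2; μ^(2)=1/5; μ^(3)=-1

((1, 1, 1, 1, 0); (1, 1, 1, 1, 1); (0, 0, 0, 1, 2))


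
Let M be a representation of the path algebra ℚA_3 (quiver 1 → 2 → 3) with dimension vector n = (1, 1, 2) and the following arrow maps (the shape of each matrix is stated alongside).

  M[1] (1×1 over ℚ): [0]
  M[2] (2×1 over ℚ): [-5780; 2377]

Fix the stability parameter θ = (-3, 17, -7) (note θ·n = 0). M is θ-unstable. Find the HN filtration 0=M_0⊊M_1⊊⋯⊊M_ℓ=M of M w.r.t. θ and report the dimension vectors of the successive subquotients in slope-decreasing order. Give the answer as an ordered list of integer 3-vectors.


Via rank(M_{q-1}∘⋯∘M_p): M ≅ I[1,1], I[2,3], I[3,3].
μ_θ-semistable layers: μ^(1)=5; μ^(2)=-3; μ^(3)=-7

((0, 1, 1); (1, 0, 0); (0, 0, 1))


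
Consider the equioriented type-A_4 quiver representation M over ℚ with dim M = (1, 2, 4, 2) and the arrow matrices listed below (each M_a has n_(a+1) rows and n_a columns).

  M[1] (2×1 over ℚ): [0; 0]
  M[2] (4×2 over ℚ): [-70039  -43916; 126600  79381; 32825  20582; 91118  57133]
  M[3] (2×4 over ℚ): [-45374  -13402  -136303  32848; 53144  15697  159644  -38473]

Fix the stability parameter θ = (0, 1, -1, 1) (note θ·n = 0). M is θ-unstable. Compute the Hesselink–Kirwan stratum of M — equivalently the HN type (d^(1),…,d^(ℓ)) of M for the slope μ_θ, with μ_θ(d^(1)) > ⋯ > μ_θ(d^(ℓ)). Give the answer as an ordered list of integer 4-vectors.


Via rank(M_{q-1}∘⋯∘M_p): M ≅ I[1,1], I[2,3], I[2,4], I[3,3], I[3,4].
μ_θ-semistable layers: μ^(1)=1; μ^(2)=0; μ^(3)=-1

((0, 0, 0, 2); (1, 2, 2, 0); (0, 0, 2, 0))


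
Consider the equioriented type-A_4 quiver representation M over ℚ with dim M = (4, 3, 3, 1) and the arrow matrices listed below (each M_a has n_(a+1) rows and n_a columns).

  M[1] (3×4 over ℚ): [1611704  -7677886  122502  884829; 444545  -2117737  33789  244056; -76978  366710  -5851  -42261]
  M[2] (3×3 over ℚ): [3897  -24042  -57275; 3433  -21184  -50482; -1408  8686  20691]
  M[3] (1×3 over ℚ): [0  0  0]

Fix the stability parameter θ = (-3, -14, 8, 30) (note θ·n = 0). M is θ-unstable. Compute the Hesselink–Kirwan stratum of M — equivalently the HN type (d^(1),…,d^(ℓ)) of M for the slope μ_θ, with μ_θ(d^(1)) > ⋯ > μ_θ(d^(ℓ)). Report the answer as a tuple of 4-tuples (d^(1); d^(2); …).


Barcode: M ≅ I[1,1], I[1,2], I[1,3]^2, I[3,3], I[4,4]. HN layers by μ_θ (4 steps, strictly decreasing):
  μ^(1)=30; μ^(2)=8; μ^(3)=-3; μ^(4)=-17/2

((0, 0, 0, 1); (0, 0, 3, 0); (1, 0, 0, 0); (3, 3, 0, 0))


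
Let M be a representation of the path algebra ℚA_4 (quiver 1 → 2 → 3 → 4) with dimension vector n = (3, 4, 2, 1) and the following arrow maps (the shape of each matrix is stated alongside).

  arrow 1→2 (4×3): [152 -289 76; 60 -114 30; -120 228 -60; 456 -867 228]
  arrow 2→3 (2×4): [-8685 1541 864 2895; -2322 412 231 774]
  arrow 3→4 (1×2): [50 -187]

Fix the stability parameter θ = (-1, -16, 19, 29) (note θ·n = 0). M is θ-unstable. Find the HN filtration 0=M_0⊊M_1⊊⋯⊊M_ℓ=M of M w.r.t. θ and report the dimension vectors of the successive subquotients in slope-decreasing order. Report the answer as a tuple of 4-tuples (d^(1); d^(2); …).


Barcode: M ≅ I[1,1], I[1,2], I[1,3], I[2,2], I[2,4]. HN layers by μ_θ (5 steps, strictly decreasing):
  μ^(1)=29; μ^(2)=19; μ^(3)=-1; μ^(4)=-17/2; μ^(5)=-16

((0, 0, 0, 1); (0, 0, 2, 0); (1, 0, 0, 0); (2, 2, 0, 0); (0, 2, 0, 0))


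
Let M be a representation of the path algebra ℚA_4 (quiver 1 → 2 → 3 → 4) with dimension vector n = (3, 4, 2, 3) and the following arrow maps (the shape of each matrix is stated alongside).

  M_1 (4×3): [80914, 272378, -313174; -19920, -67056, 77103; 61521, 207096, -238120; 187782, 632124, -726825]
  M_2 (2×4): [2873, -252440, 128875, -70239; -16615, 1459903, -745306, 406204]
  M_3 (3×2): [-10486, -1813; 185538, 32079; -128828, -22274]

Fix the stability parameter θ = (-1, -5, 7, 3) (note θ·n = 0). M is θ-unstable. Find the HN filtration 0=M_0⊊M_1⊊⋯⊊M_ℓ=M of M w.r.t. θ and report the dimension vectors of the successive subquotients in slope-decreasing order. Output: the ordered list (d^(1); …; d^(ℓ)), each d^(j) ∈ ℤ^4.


Via rank(M_{q-1}∘⋯∘M_p): M ≅ I[1,2], I[1,3], I[1,4], I[2,2], I[4,4]^2.
μ_θ-semistable layers: μ^(1)=7; μ^(2)=5; μ^(3)=3; μ^(4)=-3; μ^(5)=-5

((0, 0, 1, 0); (0, 0, 1, 1); (0, 0, 0, 2); (3, 3, 0, 0); (0, 1, 0, 0))


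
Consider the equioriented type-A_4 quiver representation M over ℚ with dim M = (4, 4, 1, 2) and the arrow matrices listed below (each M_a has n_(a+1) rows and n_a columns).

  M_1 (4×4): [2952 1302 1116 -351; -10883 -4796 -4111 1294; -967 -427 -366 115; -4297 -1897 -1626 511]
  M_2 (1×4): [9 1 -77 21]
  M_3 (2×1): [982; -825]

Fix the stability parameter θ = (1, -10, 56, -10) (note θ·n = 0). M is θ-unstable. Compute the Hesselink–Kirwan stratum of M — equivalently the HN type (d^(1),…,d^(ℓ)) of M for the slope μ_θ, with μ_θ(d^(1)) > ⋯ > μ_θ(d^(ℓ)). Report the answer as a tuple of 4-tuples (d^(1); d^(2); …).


Barcode: M ≅ I[1,1], I[1,2]^2, I[1,4], I[2,2], I[4,4]. HN layers by μ_θ (4 steps, strictly decreasing):
  μ^(1)=23; μ^(2)=1; μ^(3)=-9/2; μ^(4)=-10

((0, 0, 1, 1); (1, 0, 0, 0); (3, 3, 0, 0); (0, 1, 0, 1))


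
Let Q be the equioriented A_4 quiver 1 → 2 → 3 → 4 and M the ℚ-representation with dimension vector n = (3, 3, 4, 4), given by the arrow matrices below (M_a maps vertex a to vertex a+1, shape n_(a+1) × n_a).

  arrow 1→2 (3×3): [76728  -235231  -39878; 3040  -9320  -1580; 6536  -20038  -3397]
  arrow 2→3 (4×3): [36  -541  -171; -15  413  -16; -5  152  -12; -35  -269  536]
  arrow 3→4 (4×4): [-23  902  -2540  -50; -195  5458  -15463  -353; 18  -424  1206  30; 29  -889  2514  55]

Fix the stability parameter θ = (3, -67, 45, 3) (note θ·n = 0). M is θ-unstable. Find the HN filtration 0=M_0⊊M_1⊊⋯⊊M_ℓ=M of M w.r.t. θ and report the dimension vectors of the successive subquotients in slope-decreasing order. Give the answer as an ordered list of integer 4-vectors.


Barcode: M ≅ I[1,1], I[1,3], I[1,4], I[2,4], I[3,4], I[4,4]. HN layers by μ_θ (5 steps, strictly decreasing):
  μ^(1)=45; μ^(2)=24; μ^(3)=3; μ^(4)=-32; μ^(5)=-67

((0, 0, 1, 0); (0, 0, 3, 3); (1, 0, 0, 1); (2, 2, 0, 0); (0, 1, 0, 0))


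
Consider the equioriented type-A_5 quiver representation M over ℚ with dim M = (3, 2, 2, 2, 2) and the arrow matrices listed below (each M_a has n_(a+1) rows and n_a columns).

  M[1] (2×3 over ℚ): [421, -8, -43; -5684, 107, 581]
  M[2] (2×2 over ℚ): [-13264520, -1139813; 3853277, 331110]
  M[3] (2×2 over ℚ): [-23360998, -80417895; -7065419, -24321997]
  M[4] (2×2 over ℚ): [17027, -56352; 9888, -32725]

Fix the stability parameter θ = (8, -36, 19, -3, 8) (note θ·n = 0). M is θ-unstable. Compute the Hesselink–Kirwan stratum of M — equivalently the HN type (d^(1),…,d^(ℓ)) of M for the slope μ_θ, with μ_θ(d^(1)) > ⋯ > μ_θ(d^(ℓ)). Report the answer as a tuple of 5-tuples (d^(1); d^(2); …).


Via rank(M_{q-1}∘⋯∘M_p): M ≅ I[1,1], I[1,5]^2.
μ_θ-semistable layers: μ^(1)=8; μ^(2)=-14

((1, 0, 2, 2, 2); (2, 2, 0, 0, 0))
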